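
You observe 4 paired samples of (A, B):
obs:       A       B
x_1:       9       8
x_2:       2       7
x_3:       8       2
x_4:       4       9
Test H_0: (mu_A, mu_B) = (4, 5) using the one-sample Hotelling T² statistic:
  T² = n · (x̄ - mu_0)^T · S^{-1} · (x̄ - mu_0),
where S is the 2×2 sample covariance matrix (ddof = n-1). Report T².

Step 1 — sample mean vector:
  mean(A) = (9 + 2 + 8 + 4) / 4 = 23/4 = 5.75
  mean(B) = (8 + 7 + 2 + 9) / 4 = 26/4 = 6.5
  x̄ = (5.75, 6.5),  deviation x̄ - mu_0 = (5.75, 6.5) - (4, 5) = (1.75, 1.5).

Step 2 — sample covariance matrix, S[i,j] = (1/(n-1)) · Σ_k (x_{k,i} - mean_i) · (x_{k,j} - mean_j), divisor n-1 = 3:
  S[A,A] = ((3.25)·(3.25) + (-3.75)·(-3.75) + (2.25)·(2.25) + (-1.75)·(-1.75)) / 3 = 32.75/3 = 10.9167
  S[A,B] = ((3.25)·(1.5) + (-3.75)·(0.5) + (2.25)·(-4.5) + (-1.75)·(2.5)) / 3 = -11.5/3 = -3.8333
  S[B,B] = ((1.5)·(1.5) + (0.5)·(0.5) + (-4.5)·(-4.5) + (2.5)·(2.5)) / 3 = 29/3 = 9.6667
  S = [[10.9167, -3.8333],
 [-3.8333, 9.6667]].

Step 3 — invert S. det(S) = 10.9167·9.6667 - (-3.8333)² = 90.8333.
  S^{-1} = (1/det) · [[d, -b], [-b, a]] = [[0.1064, 0.0422],
 [0.0422, 0.1202]].

Step 4 — quadratic form (x̄ - mu_0)^T · S^{-1} · (x̄ - mu_0):
  S^{-1} · (x̄ - mu_0) = (0.2495, 0.2541),
  (x̄ - mu_0)^T · [...] = (1.75)·(0.2495) + (1.5)·(0.2541) = 0.8179.

Step 5 — scale by n: T² = 4 · 0.8179 = 3.2716.

T² ≈ 3.2716


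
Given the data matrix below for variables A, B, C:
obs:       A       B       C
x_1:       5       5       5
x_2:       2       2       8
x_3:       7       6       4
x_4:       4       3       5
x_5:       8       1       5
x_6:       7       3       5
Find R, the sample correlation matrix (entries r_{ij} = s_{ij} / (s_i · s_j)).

Step 1 — column means:
  mean(A) = (5 + 2 + 7 + 4 + 8 + 7) / 6 = 33/6 = 5.5
  mean(B) = (5 + 2 + 6 + 3 + 1 + 3) / 6 = 20/6 = 3.3333
  mean(C) = (5 + 8 + 4 + 5 + 5 + 5) / 6 = 32/6 = 5.3333

Step 2 — sample variances and covariances s[i,j] = (1/(n-1)) · Σ_k (x_{k,i} - mean_i) · (x_{k,j} - mean_j), with n-1 = 5:
  s[A,A] = ((-0.5)·(-0.5) + (-3.5)·(-3.5) + (1.5)·(1.5) + (-1.5)·(-1.5) + (2.5)·(2.5) + (1.5)·(1.5)) / 5 = 25.5/5 = 5.1
  s[A,B] = ((-0.5)·(1.6667) + (-3.5)·(-1.3333) + (1.5)·(2.6667) + (-1.5)·(-0.3333) + (2.5)·(-2.3333) + (1.5)·(-0.3333)) / 5 = 2/5 = 0.4
  s[A,C] = ((-0.5)·(-0.3333) + (-3.5)·(2.6667) + (1.5)·(-1.3333) + (-1.5)·(-0.3333) + (2.5)·(-0.3333) + (1.5)·(-0.3333)) / 5 = -12/5 = -2.4
  s[B,B] = ((1.6667)·(1.6667) + (-1.3333)·(-1.3333) + (2.6667)·(2.6667) + (-0.3333)·(-0.3333) + (-2.3333)·(-2.3333) + (-0.3333)·(-0.3333)) / 5 = 17.3333/5 = 3.4667
  s[B,C] = ((1.6667)·(-0.3333) + (-1.3333)·(2.6667) + (2.6667)·(-1.3333) + (-0.3333)·(-0.3333) + (-2.3333)·(-0.3333) + (-0.3333)·(-0.3333)) / 5 = -6.6667/5 = -1.3333
  s[C,C] = ((-0.3333)·(-0.3333) + (2.6667)·(2.6667) + (-1.3333)·(-1.3333) + (-0.3333)·(-0.3333) + (-0.3333)·(-0.3333) + (-0.3333)·(-0.3333)) / 5 = 9.3333/5 = 1.8667
  Sample standard deviations s_i = √(s[i,i]):
  s(A) = √(5.1) = 2.2583
  s(B) = √(3.4667) = 1.8619
  s(C) = √(1.8667) = 1.3663

Step 3 — r_{ij} = s_{ij} / (s_i · s_j):
  r[A,A] = 1 (diagonal).
  r[A,B] = 0.4 / (2.2583 · 1.8619) = 0.4 / 4.2048 = 0.0951
  r[A,C] = -2.4 / (2.2583 · 1.3663) = -2.4 / 3.0854 = -0.7778
  r[B,B] = 1 (diagonal).
  r[B,C] = -1.3333 / (1.8619 · 1.3663) = -1.3333 / 2.5438 = -0.5241
  r[C,C] = 1 (diagonal).

R is symmetric with unit diagonal. Assembling:

R = [[1, 0.0951, -0.7778],
 [0.0951, 1, -0.5241],
 [-0.7778, -0.5241, 1]]


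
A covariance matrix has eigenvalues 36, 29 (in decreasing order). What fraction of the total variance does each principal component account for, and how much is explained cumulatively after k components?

Step 1 — total variance = trace(Sigma) = Σ λ_i = 36 + 29 = 65.

Step 2 — fraction explained by component i = λ_i / Σ λ:
  PC1: 36/65 = 0.5538
  PC2: 29/65 = 0.4462

Step 3 — cumulative fraction after k components = (λ_1 + ... + λ_k) / Σ λ:
  k = 1: 36/65 = 0.5538
  k = 2: (36 + 29)/65 = 65/65 = 1

Summary (fraction, with percent):

explained: PC1 0.5538 (55.38%), PC2 0.4462 (44.62%);  cumulative: 0.5538, 1


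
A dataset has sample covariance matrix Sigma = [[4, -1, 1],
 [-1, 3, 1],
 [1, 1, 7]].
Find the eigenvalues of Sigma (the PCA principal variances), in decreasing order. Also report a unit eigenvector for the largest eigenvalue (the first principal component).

Step 1 — characteristic polynomial p(λ) = det(λI - Sigma) = λ³ - tr·λ² + c_1·λ - det, where tr = trace, c_1 = sum of the principal 2×2 minors, det = det(Sigma):
  tr = 4 + 3 + 7 = 14,
  c_1 = (4·3 - (-1)²) + (4·7 - (1)²) + (3·7 - (1)²) = 11 + 27 + 20 = 58,
  det = 4·(3·7 - (1)²) - (-1)·((-1)·7 - (1)·(1)) + (1)·((-1)·(1) - 3·(1)) = 4·(20) - (-1)·(-8) + (1)·(-4) = 68.
  So p(λ) = λ³ - 14λ² + 58λ - 68.
Step 2 — look for an integer root (rational root theorem: any rational root is an integer divisor of 68). Testing λ = 2:
  p(2) = 8 - 56 + 116 - 68 = 0  ✓
  Dividing out (λ - 2): p(λ) = (λ - 2)(λ² - 12λ + 34).
Step 3 — remaining eigenvalues from the quadratic λ² - 12λ + 34 = 0:
  Δ = 12² - 4·34 = 144 - 136 = 8,  λ = (12 ± √8)/2 = (12 ± 2.8284)/2 ≈ 7.4142 or 4.5858.
  Sorted: λ_1 = 7.4142,  λ_2 = 4.5858,  λ_3 = 2  (check: sum = 14 = tr ✓).

Step 4 — unit eigenvector for λ_1 ≈ 7.4142: v spans the null space of (Sigma - λ_1 I), whose rows are
  r_1 = (-3.4142, -1, 1),  r_2 = (-1, -4.4142, 1),  r_3 = (1, 1, -0.4142).
  v is orthogonal to every row, so take v ∝ r_1 × r_2 = ((-1)·(1) - (1)·(-4.4142), (1)·(-1) - (-3.4142)·(1), (-3.4142)·(-4.4142) - (-1)·(-1)) ≈ (3.4142, 2.4142, 14.0711).
  Let u = (3.4142, 2.4142, 14.0711).
  ||u|| = √((3.4142)² + (2.4142)² + (14.0711)²) = √(215.4802) ≈ 14.6792,  v_1 = u/||u|| ≈ (0.2326, 0.1645, 0.9586) (||v_1|| = 1).

λ_1 = 7.4142,  λ_2 = 4.5858,  λ_3 = 2;  v_1 ≈ (0.2326, 0.1645, 0.9586)


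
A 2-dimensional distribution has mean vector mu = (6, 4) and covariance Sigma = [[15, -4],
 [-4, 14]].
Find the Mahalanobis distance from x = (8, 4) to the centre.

Step 1 — centre the observation: (x - mu) = (2, 0).

Step 2 — invert Sigma. det(Sigma) = 15·14 - (-4)² = 194.
  Sigma^{-1} = (1/det) · [[d, -b], [-b, a]] = [[0.0722, 0.0206],
 [0.0206, 0.0773]].

Step 3 — form the quadratic (x - mu)^T · Sigma^{-1} · (x - mu):
  Sigma^{-1} · (x - mu) = (0.1443, 0.0412).
  (x - mu)^T · [Sigma^{-1} · (x - mu)] = (2)·(0.1443) + (0)·(0.0412) = 0.2887.

Step 4 — take square root: d = √(0.2887) ≈ 0.5373.

d(x, mu) = √(0.2887) ≈ 0.5373


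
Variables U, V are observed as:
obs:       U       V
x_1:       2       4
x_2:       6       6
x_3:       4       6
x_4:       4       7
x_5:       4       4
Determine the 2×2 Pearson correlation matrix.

Step 1 — column means:
  mean(U) = (2 + 6 + 4 + 4 + 4) / 5 = 20/5 = 4
  mean(V) = (4 + 6 + 6 + 7 + 4) / 5 = 27/5 = 5.4

Step 2 — sample variances and covariances s[i,j] = (1/(n-1)) · Σ_k (x_{k,i} - mean_i) · (x_{k,j} - mean_j), with n-1 = 4:
  s[U,U] = ((-2)·(-2) + (2)·(2) + (0)·(0) + (0)·(0) + (0)·(0)) / 4 = 8/4 = 2
  s[U,V] = ((-2)·(-1.4) + (2)·(0.6) + (0)·(0.6) + (0)·(1.6) + (0)·(-1.4)) / 4 = 4/4 = 1
  s[V,V] = ((-1.4)·(-1.4) + (0.6)·(0.6) + (0.6)·(0.6) + (1.6)·(1.6) + (-1.4)·(-1.4)) / 4 = 7.2/4 = 1.8
  Sample standard deviations s_i = √(s[i,i]):
  s(U) = √(2) = 1.4142
  s(V) = √(1.8) = 1.3416

Step 3 — r_{ij} = s_{ij} / (s_i · s_j):
  r[U,U] = 1 (diagonal).
  r[U,V] = 1 / (1.4142 · 1.3416) = 1 / 1.8974 = 0.527
  r[V,V] = 1 (diagonal).

R is symmetric with unit diagonal. Assembling:

R = [[1, 0.527],
 [0.527, 1]]


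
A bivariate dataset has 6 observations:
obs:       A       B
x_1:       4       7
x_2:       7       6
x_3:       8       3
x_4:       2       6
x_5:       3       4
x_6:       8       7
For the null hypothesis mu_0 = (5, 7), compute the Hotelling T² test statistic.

Step 1 — sample mean vector:
  mean(A) = (4 + 7 + 8 + 2 + 3 + 8) / 6 = 32/6 = 5.3333
  mean(B) = (7 + 6 + 3 + 6 + 4 + 7) / 6 = 33/6 = 5.5
  x̄ = (5.3333, 5.5),  deviation x̄ - mu_0 = (5.3333, 5.5) - (5, 7) = (0.3333, -1.5).

Step 2 — sample covariance matrix, S[i,j] = (1/(n-1)) · Σ_k (x_{k,i} - mean_i) · (x_{k,j} - mean_j), divisor n-1 = 5:
  S[A,A] = ((-1.3333)·(-1.3333) + (1.6667)·(1.6667) + (2.6667)·(2.6667) + (-3.3333)·(-3.3333) + (-2.3333)·(-2.3333) + (2.6667)·(2.6667)) / 5 = 35.3333/5 = 7.0667
  S[A,B] = ((-1.3333)·(1.5) + (1.6667)·(0.5) + (2.6667)·(-2.5) + (-3.3333)·(0.5) + (-2.3333)·(-1.5) + (2.6667)·(1.5)) / 5 = -2/5 = -0.4
  S[B,B] = ((1.5)·(1.5) + (0.5)·(0.5) + (-2.5)·(-2.5) + (0.5)·(0.5) + (-1.5)·(-1.5) + (1.5)·(1.5)) / 5 = 13.5/5 = 2.7
  S = [[7.0667, -0.4],
 [-0.4, 2.7]].

Step 3 — invert S. det(S) = 7.0667·2.7 - (-0.4)² = 18.92.
  S^{-1} = (1/det) · [[d, -b], [-b, a]] = [[0.1427, 0.0211],
 [0.0211, 0.3735]].

Step 4 — quadratic form (x̄ - mu_0)^T · S^{-1} · (x̄ - mu_0):
  S^{-1} · (x̄ - mu_0) = (0.0159, -0.5532),
  (x̄ - mu_0)^T · [...] = (0.3333)·(0.0159) + (-1.5)·(-0.5532) = 0.8351.

Step 5 — scale by n: T² = 6 · 0.8351 = 5.0106.

T² ≈ 5.0106


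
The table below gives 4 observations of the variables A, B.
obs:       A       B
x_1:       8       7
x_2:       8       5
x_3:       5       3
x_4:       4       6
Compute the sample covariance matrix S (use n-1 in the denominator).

Step 1 — column means:
  mean(A) = (8 + 8 + 5 + 4) / 4 = 25/4 = 6.25
  mean(B) = (7 + 5 + 3 + 6) / 4 = 21/4 = 5.25

Step 2 — sample covariance S[i,j] = (1/(n-1)) · Σ_k (x_{k,i} - mean_i) · (x_{k,j} - mean_j), with n-1 = 3.
  S[A,A] = ((1.75)·(1.75) + (1.75)·(1.75) + (-1.25)·(-1.25) + (-2.25)·(-2.25)) / 3 = 12.75/3 = 4.25
  S[A,B] = ((1.75)·(1.75) + (1.75)·(-0.25) + (-1.25)·(-2.25) + (-2.25)·(0.75)) / 3 = 3.75/3 = 1.25
  S[B,B] = ((1.75)·(1.75) + (-0.25)·(-0.25) + (-2.25)·(-2.25) + (0.75)·(0.75)) / 3 = 8.75/3 = 2.9167

S is symmetric (S[j,i] = S[i,j]). Assembling:

S = [[4.25, 1.25],
 [1.25, 2.9167]]


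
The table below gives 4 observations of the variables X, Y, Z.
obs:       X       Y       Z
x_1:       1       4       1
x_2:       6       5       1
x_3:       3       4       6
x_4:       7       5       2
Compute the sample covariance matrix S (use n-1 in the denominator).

Step 1 — column means:
  mean(X) = (1 + 6 + 3 + 7) / 4 = 17/4 = 4.25
  mean(Y) = (4 + 5 + 4 + 5) / 4 = 18/4 = 4.5
  mean(Z) = (1 + 1 + 6 + 2) / 4 = 10/4 = 2.5

Step 2 — sample covariance S[i,j] = (1/(n-1)) · Σ_k (x_{k,i} - mean_i) · (x_{k,j} - mean_j), with n-1 = 3.
  S[X,X] = ((-3.25)·(-3.25) + (1.75)·(1.75) + (-1.25)·(-1.25) + (2.75)·(2.75)) / 3 = 22.75/3 = 7.5833
  S[X,Y] = ((-3.25)·(-0.5) + (1.75)·(0.5) + (-1.25)·(-0.5) + (2.75)·(0.5)) / 3 = 4.5/3 = 1.5
  S[X,Z] = ((-3.25)·(-1.5) + (1.75)·(-1.5) + (-1.25)·(3.5) + (2.75)·(-0.5)) / 3 = -3.5/3 = -1.1667
  S[Y,Y] = ((-0.5)·(-0.5) + (0.5)·(0.5) + (-0.5)·(-0.5) + (0.5)·(0.5)) / 3 = 1/3 = 0.3333
  S[Y,Z] = ((-0.5)·(-1.5) + (0.5)·(-1.5) + (-0.5)·(3.5) + (0.5)·(-0.5)) / 3 = -2/3 = -0.6667
  S[Z,Z] = ((-1.5)·(-1.5) + (-1.5)·(-1.5) + (3.5)·(3.5) + (-0.5)·(-0.5)) / 3 = 17/3 = 5.6667

S is symmetric (S[j,i] = S[i,j]). Assembling:

S = [[7.5833, 1.5, -1.1667],
 [1.5, 0.3333, -0.6667],
 [-1.1667, -0.6667, 5.6667]]


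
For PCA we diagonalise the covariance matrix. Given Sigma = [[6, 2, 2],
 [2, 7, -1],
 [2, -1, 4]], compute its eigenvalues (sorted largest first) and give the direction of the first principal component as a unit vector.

Step 1 — characteristic polynomial p(λ) = det(λI - Sigma) = λ³ - tr·λ² + c_1·λ - det, where tr = trace, c_1 = sum of the principal 2×2 minors, det = det(Sigma):
  tr = 6 + 7 + 4 = 17,
  c_1 = (6·7 - (2)²) + (6·4 - (2)²) + (7·4 - (-1)²) = 38 + 20 + 27 = 85,
  det = 6·(7·4 - (-1)²) - (2)·((2)·4 - (-1)·(2)) + (2)·((2)·(-1) - 7·(2)) = 6·(27) - (2)·(10) + (2)·(-16) = 110.
  So p(λ) = λ³ - 17λ² + 85λ - 110.
Step 2 — look for an integer root (rational root theorem: any rational root is an integer divisor of 110). Testing λ = 2:
  p(2) = 8 - 68 + 170 - 110 = 0  ✓
  Dividing out (λ - 2): p(λ) = (λ - 2)(λ² - 15λ + 55).
Step 3 — remaining eigenvalues from the quadratic λ² - 15λ + 55 = 0:
  Δ = 15² - 4·55 = 225 - 220 = 5,  λ = (15 ± √5)/2 = (15 ± 2.2361)/2 ≈ 8.618 or 6.382.
  Sorted: λ_1 = 8.618,  λ_2 = 6.382,  λ_3 = 2  (check: sum = 17 = tr ✓).

Step 4 — unit eigenvector for λ_1 ≈ 8.618: v spans the null space of (Sigma - λ_1 I), whose rows are
  r_1 = (-2.618, 2, 2),  r_2 = (2, -1.618, -1),  r_3 = (2, -1, -4.618).
  v is orthogonal to every row, so take v ∝ r_1 × r_2 = ((2)·(-1) - (2)·(-1.618), (2)·(2) - (-2.618)·(-1), (-2.618)·(-1.618) - (2)·(2)) ≈ (1.2361, 1.382, 0.2361).
  Let u = (1.2361, 1.382, 0.2361).
  ||u|| = √((1.2361)² + (1.382)² + (0.2361)²) = √(3.4934) ≈ 1.8691,  v_1 = u/||u|| ≈ (0.6613, 0.7394, 0.1263) (||v_1|| = 1).

λ_1 = 8.618,  λ_2 = 6.382,  λ_3 = 2;  v_1 ≈ (0.6613, 0.7394, 0.1263)


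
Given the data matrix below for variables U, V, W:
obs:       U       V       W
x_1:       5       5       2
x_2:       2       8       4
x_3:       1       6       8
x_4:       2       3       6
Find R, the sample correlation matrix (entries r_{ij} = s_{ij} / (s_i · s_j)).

Step 1 — column means:
  mean(U) = (5 + 2 + 1 + 2) / 4 = 10/4 = 2.5
  mean(V) = (5 + 8 + 6 + 3) / 4 = 22/4 = 5.5
  mean(W) = (2 + 4 + 8 + 6) / 4 = 20/4 = 5

Step 2 — sample variances and covariances s[i,j] = (1/(n-1)) · Σ_k (x_{k,i} - mean_i) · (x_{k,j} - mean_j), with n-1 = 3:
  s[U,U] = ((2.5)·(2.5) + (-0.5)·(-0.5) + (-1.5)·(-1.5) + (-0.5)·(-0.5)) / 3 = 9/3 = 3
  s[U,V] = ((2.5)·(-0.5) + (-0.5)·(2.5) + (-1.5)·(0.5) + (-0.5)·(-2.5)) / 3 = -2/3 = -0.6667
  s[U,W] = ((2.5)·(-3) + (-0.5)·(-1) + (-1.5)·(3) + (-0.5)·(1)) / 3 = -12/3 = -4
  s[V,V] = ((-0.5)·(-0.5) + (2.5)·(2.5) + (0.5)·(0.5) + (-2.5)·(-2.5)) / 3 = 13/3 = 4.3333
  s[V,W] = ((-0.5)·(-3) + (2.5)·(-1) + (0.5)·(3) + (-2.5)·(1)) / 3 = -2/3 = -0.6667
  s[W,W] = ((-3)·(-3) + (-1)·(-1) + (3)·(3) + (1)·(1)) / 3 = 20/3 = 6.6667
  Sample standard deviations s_i = √(s[i,i]):
  s(U) = √(3) = 1.7321
  s(V) = √(4.3333) = 2.0817
  s(W) = √(6.6667) = 2.582

Step 3 — r_{ij} = s_{ij} / (s_i · s_j):
  r[U,U] = 1 (diagonal).
  r[U,V] = -0.6667 / (1.7321 · 2.0817) = -0.6667 / 3.6056 = -0.1849
  r[U,W] = -4 / (1.7321 · 2.582) = -4 / 4.4721 = -0.8944
  r[V,V] = 1 (diagonal).
  r[V,W] = -0.6667 / (2.0817 · 2.582) = -0.6667 / 5.3748 = -0.124
  r[W,W] = 1 (diagonal).

R is symmetric with unit diagonal. Assembling:

R = [[1, -0.1849, -0.8944],
 [-0.1849, 1, -0.124],
 [-0.8944, -0.124, 1]]


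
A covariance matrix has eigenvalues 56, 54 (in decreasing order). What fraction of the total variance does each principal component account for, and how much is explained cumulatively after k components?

Step 1 — total variance = trace(Sigma) = Σ λ_i = 56 + 54 = 110.

Step 2 — fraction explained by component i = λ_i / Σ λ:
  PC1: 56/110 = 0.5091
  PC2: 54/110 = 0.4909

Step 3 — cumulative fraction after k components = (λ_1 + ... + λ_k) / Σ λ:
  k = 1: 56/110 = 0.5091
  k = 2: (56 + 54)/110 = 110/110 = 1

Summary (fraction, with percent):

explained: PC1 0.5091 (50.91%), PC2 0.4909 (49.09%);  cumulative: 0.5091, 1


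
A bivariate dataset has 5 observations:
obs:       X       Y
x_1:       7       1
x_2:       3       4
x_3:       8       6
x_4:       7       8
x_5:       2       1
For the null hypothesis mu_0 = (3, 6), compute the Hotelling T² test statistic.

Step 1 — sample mean vector:
  mean(X) = (7 + 3 + 8 + 7 + 2) / 5 = 27/5 = 5.4
  mean(Y) = (1 + 4 + 6 + 8 + 1) / 5 = 20/5 = 4
  x̄ = (5.4, 4),  deviation x̄ - mu_0 = (5.4, 4) - (3, 6) = (2.4, -2).

Step 2 — sample covariance matrix, S[i,j] = (1/(n-1)) · Σ_k (x_{k,i} - mean_i) · (x_{k,j} - mean_j), divisor n-1 = 4:
  S[X,X] = ((1.6)·(1.6) + (-2.4)·(-2.4) + (2.6)·(2.6) + (1.6)·(1.6) + (-3.4)·(-3.4)) / 4 = 29.2/4 = 7.3
  S[X,Y] = ((1.6)·(-3) + (-2.4)·(0) + (2.6)·(2) + (1.6)·(4) + (-3.4)·(-3)) / 4 = 17/4 = 4.25
  S[Y,Y] = ((-3)·(-3) + (0)·(0) + (2)·(2) + (4)·(4) + (-3)·(-3)) / 4 = 38/4 = 9.5
  S = [[7.3, 4.25],
 [4.25, 9.5]].

Step 3 — invert S. det(S) = 7.3·9.5 - (4.25)² = 51.2875.
  S^{-1} = (1/det) · [[d, -b], [-b, a]] = [[0.1852, -0.0829],
 [-0.0829, 0.1423]].

Step 4 — quadratic form (x̄ - mu_0)^T · S^{-1} · (x̄ - mu_0):
  S^{-1} · (x̄ - mu_0) = (0.6103, -0.4835),
  (x̄ - mu_0)^T · [...] = (2.4)·(0.6103) + (-2)·(-0.4835) = 2.4318.

Step 5 — scale by n: T² = 5 · 2.4318 = 12.1589.

T² ≈ 12.1589


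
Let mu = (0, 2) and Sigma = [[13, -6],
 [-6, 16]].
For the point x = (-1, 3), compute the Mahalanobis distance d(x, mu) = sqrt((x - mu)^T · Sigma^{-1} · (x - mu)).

Step 1 — centre the observation: (x - mu) = (-1, 1).

Step 2 — invert Sigma. det(Sigma) = 13·16 - (-6)² = 172.
  Sigma^{-1} = (1/det) · [[d, -b], [-b, a]] = [[0.093, 0.0349],
 [0.0349, 0.0756]].

Step 3 — form the quadratic (x - mu)^T · Sigma^{-1} · (x - mu):
  Sigma^{-1} · (x - mu) = (-0.0581, 0.0407).
  (x - mu)^T · [Sigma^{-1} · (x - mu)] = (-1)·(-0.0581) + (1)·(0.0407) = 0.0988.

Step 4 — take square root: d = √(0.0988) ≈ 0.3144.

d(x, mu) = √(0.0988) ≈ 0.3144


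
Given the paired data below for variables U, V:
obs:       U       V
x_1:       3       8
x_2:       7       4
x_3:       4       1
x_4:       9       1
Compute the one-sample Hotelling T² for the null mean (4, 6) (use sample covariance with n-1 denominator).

Step 1 — sample mean vector:
  mean(U) = (3 + 7 + 4 + 9) / 4 = 23/4 = 5.75
  mean(V) = (8 + 4 + 1 + 1) / 4 = 14/4 = 3.5
  x̄ = (5.75, 3.5),  deviation x̄ - mu_0 = (5.75, 3.5) - (4, 6) = (1.75, -2.5).

Step 2 — sample covariance matrix, S[i,j] = (1/(n-1)) · Σ_k (x_{k,i} - mean_i) · (x_{k,j} - mean_j), divisor n-1 = 3:
  S[U,U] = ((-2.75)·(-2.75) + (1.25)·(1.25) + (-1.75)·(-1.75) + (3.25)·(3.25)) / 3 = 22.75/3 = 7.5833
  S[U,V] = ((-2.75)·(4.5) + (1.25)·(0.5) + (-1.75)·(-2.5) + (3.25)·(-2.5)) / 3 = -15.5/3 = -5.1667
  S[V,V] = ((4.5)·(4.5) + (0.5)·(0.5) + (-2.5)·(-2.5) + (-2.5)·(-2.5)) / 3 = 33/3 = 11
  S = [[7.5833, -5.1667],
 [-5.1667, 11]].

Step 3 — invert S. det(S) = 7.5833·11 - (-5.1667)² = 56.7222.
  S^{-1} = (1/det) · [[d, -b], [-b, a]] = [[0.1939, 0.0911],
 [0.0911, 0.1337]].

Step 4 — quadratic form (x̄ - mu_0)^T · S^{-1} · (x̄ - mu_0):
  S^{-1} · (x̄ - mu_0) = (0.1117, -0.1748),
  (x̄ - mu_0)^T · [...] = (1.75)·(0.1117) + (-2.5)·(-0.1748) = 0.6325.

Step 5 — scale by n: T² = 4 · 0.6325 = 2.5299.

T² ≈ 2.5299


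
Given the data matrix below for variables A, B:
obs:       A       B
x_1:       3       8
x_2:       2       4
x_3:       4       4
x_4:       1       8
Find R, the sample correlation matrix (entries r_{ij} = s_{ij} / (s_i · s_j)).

Step 1 — column means:
  mean(A) = (3 + 2 + 4 + 1) / 4 = 10/4 = 2.5
  mean(B) = (8 + 4 + 4 + 8) / 4 = 24/4 = 6

Step 2 — sample variances and covariances s[i,j] = (1/(n-1)) · Σ_k (x_{k,i} - mean_i) · (x_{k,j} - mean_j), with n-1 = 3:
  s[A,A] = ((0.5)·(0.5) + (-0.5)·(-0.5) + (1.5)·(1.5) + (-1.5)·(-1.5)) / 3 = 5/3 = 1.6667
  s[A,B] = ((0.5)·(2) + (-0.5)·(-2) + (1.5)·(-2) + (-1.5)·(2)) / 3 = -4/3 = -1.3333
  s[B,B] = ((2)·(2) + (-2)·(-2) + (-2)·(-2) + (2)·(2)) / 3 = 16/3 = 5.3333
  Sample standard deviations s_i = √(s[i,i]):
  s(A) = √(1.6667) = 1.291
  s(B) = √(5.3333) = 2.3094

Step 3 — r_{ij} = s_{ij} / (s_i · s_j):
  r[A,A] = 1 (diagonal).
  r[A,B] = -1.3333 / (1.291 · 2.3094) = -1.3333 / 2.9814 = -0.4472
  r[B,B] = 1 (diagonal).

R is symmetric with unit diagonal. Assembling:

R = [[1, -0.4472],
 [-0.4472, 1]]


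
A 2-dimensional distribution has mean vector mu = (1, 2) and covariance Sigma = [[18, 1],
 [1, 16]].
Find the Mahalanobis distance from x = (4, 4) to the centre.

Step 1 — centre the observation: (x - mu) = (3, 2).

Step 2 — invert Sigma. det(Sigma) = 18·16 - (1)² = 287.
  Sigma^{-1} = (1/det) · [[d, -b], [-b, a]] = [[0.0557, -0.0035],
 [-0.0035, 0.0627]].

Step 3 — form the quadratic (x - mu)^T · Sigma^{-1} · (x - mu):
  Sigma^{-1} · (x - mu) = (0.1603, 0.115).
  (x - mu)^T · [Sigma^{-1} · (x - mu)] = (3)·(0.1603) + (2)·(0.115) = 0.7108.

Step 4 — take square root: d = √(0.7108) ≈ 0.8431.

d(x, mu) = √(0.7108) ≈ 0.8431


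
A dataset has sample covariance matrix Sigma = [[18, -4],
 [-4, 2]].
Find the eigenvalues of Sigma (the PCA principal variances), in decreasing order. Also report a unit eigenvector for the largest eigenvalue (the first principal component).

Step 1 — characteristic polynomial of 2×2 Sigma:
  det(Sigma - λI) = λ² - trace · λ + det = 0.
  trace = 18 + 2 = 20, det = 18·2 - (-4)² = 20.
Step 2 — discriminant:
  Δ = trace² - 4·det = 400 - 80 = 320.
Step 3 — eigenvalues:
  λ = (trace ± √Δ)/2 = (20 ± 17.8885)/2,
  λ_1 = 18.9443,  λ_2 = 1.0557.

Step 4 — unit eigenvector for λ_1: solve (Sigma - λ_1 I)v = 0. First row:
  (18 - 18.9443)·v_x + (-4)·v_y = 0, i.e. (-0.9443)·v_x + (-4)·v_y = 0,
  so v ∝ (b, λ_1 - a) = (-4, 0.9443); multiply by -1 so the first entry is positive: u = (4, -0.9443).
  ||u|| = √((4)² + (-0.9443)²) = √(16.8916) ≈ 4.1099,
  v_1 = u/||u|| ≈ (0.9732, -0.2298) (||v_1|| = 1).

λ_1 = 18.9443,  λ_2 = 1.0557;  v_1 ≈ (0.9732, -0.2298)


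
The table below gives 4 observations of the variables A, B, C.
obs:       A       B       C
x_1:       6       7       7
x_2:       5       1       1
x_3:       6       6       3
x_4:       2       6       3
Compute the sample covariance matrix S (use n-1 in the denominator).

Step 1 — column means:
  mean(A) = (6 + 5 + 6 + 2) / 4 = 19/4 = 4.75
  mean(B) = (7 + 1 + 6 + 6) / 4 = 20/4 = 5
  mean(C) = (7 + 1 + 3 + 3) / 4 = 14/4 = 3.5

Step 2 — sample covariance S[i,j] = (1/(n-1)) · Σ_k (x_{k,i} - mean_i) · (x_{k,j} - mean_j), with n-1 = 3.
  S[A,A] = ((1.25)·(1.25) + (0.25)·(0.25) + (1.25)·(1.25) + (-2.75)·(-2.75)) / 3 = 10.75/3 = 3.5833
  S[A,B] = ((1.25)·(2) + (0.25)·(-4) + (1.25)·(1) + (-2.75)·(1)) / 3 = 0/3 = 0
  S[A,C] = ((1.25)·(3.5) + (0.25)·(-2.5) + (1.25)·(-0.5) + (-2.75)·(-0.5)) / 3 = 4.5/3 = 1.5
  S[B,B] = ((2)·(2) + (-4)·(-4) + (1)·(1) + (1)·(1)) / 3 = 22/3 = 7.3333
  S[B,C] = ((2)·(3.5) + (-4)·(-2.5) + (1)·(-0.5) + (1)·(-0.5)) / 3 = 16/3 = 5.3333
  S[C,C] = ((3.5)·(3.5) + (-2.5)·(-2.5) + (-0.5)·(-0.5) + (-0.5)·(-0.5)) / 3 = 19/3 = 6.3333

S is symmetric (S[j,i] = S[i,j]). Assembling:

S = [[3.5833, 0, 1.5],
 [0, 7.3333, 5.3333],
 [1.5, 5.3333, 6.3333]]


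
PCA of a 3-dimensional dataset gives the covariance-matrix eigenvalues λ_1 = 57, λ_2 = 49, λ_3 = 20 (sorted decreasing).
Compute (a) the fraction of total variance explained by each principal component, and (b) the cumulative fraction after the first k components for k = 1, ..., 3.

Step 1 — total variance = trace(Sigma) = Σ λ_i = 57 + 49 + 20 = 126.

Step 2 — fraction explained by component i = λ_i / Σ λ:
  PC1: 57/126 = 0.4524
  PC2: 49/126 = 0.3889
  PC3: 20/126 = 0.1587

Step 3 — cumulative fraction after k components = (λ_1 + ... + λ_k) / Σ λ:
  k = 1: 57/126 = 0.4524
  k = 2: (57 + 49)/126 = 106/126 = 0.8413
  k = 3: (57 + 49 + 20)/126 = 126/126 = 1

Summary (fraction, with percent):

explained: PC1 0.4524 (45.24%), PC2 0.3889 (38.89%), PC3 0.1587 (15.87%);  cumulative: 0.4524, 0.8413, 1


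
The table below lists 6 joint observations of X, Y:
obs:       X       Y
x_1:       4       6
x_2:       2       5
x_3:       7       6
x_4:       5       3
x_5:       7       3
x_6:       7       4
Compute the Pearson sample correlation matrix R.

Step 1 — column means:
  mean(X) = (4 + 2 + 7 + 5 + 7 + 7) / 6 = 32/6 = 5.3333
  mean(Y) = (6 + 5 + 6 + 3 + 3 + 4) / 6 = 27/6 = 4.5

Step 2 — sample variances and covariances s[i,j] = (1/(n-1)) · Σ_k (x_{k,i} - mean_i) · (x_{k,j} - mean_j), with n-1 = 5:
  s[X,X] = ((-1.3333)·(-1.3333) + (-3.3333)·(-3.3333) + (1.6667)·(1.6667) + (-0.3333)·(-0.3333) + (1.6667)·(1.6667) + (1.6667)·(1.6667)) / 5 = 21.3333/5 = 4.2667
  s[X,Y] = ((-1.3333)·(1.5) + (-3.3333)·(0.5) + (1.6667)·(1.5) + (-0.3333)·(-1.5) + (1.6667)·(-1.5) + (1.6667)·(-0.5)) / 5 = -4/5 = -0.8
  s[Y,Y] = ((1.5)·(1.5) + (0.5)·(0.5) + (1.5)·(1.5) + (-1.5)·(-1.5) + (-1.5)·(-1.5) + (-0.5)·(-0.5)) / 5 = 9.5/5 = 1.9
  Sample standard deviations s_i = √(s[i,i]):
  s(X) = √(4.2667) = 2.0656
  s(Y) = √(1.9) = 1.3784

Step 3 — r_{ij} = s_{ij} / (s_i · s_j):
  r[X,X] = 1 (diagonal).
  r[X,Y] = -0.8 / (2.0656 · 1.3784) = -0.8 / 2.8472 = -0.281
  r[Y,Y] = 1 (diagonal).

R is symmetric with unit diagonal. Assembling:

R = [[1, -0.281],
 [-0.281, 1]]


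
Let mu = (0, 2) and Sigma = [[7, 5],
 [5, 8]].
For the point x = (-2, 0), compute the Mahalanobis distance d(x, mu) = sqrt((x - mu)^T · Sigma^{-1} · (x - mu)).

Step 1 — centre the observation: (x - mu) = (-2, -2).

Step 2 — invert Sigma. det(Sigma) = 7·8 - (5)² = 31.
  Sigma^{-1} = (1/det) · [[d, -b], [-b, a]] = [[0.2581, -0.1613],
 [-0.1613, 0.2258]].

Step 3 — form the quadratic (x - mu)^T · Sigma^{-1} · (x - mu):
  Sigma^{-1} · (x - mu) = (-0.1935, -0.129).
  (x - mu)^T · [Sigma^{-1} · (x - mu)] = (-2)·(-0.1935) + (-2)·(-0.129) = 0.6452.

Step 4 — take square root: d = √(0.6452) ≈ 0.8032.

d(x, mu) = √(0.6452) ≈ 0.8032


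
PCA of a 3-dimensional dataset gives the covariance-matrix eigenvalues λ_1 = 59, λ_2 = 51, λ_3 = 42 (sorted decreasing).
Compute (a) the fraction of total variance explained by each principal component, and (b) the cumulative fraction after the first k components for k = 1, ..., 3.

Step 1 — total variance = trace(Sigma) = Σ λ_i = 59 + 51 + 42 = 152.

Step 2 — fraction explained by component i = λ_i / Σ λ:
  PC1: 59/152 = 0.3882
  PC2: 51/152 = 0.3355
  PC3: 42/152 = 0.2763

Step 3 — cumulative fraction after k components = (λ_1 + ... + λ_k) / Σ λ:
  k = 1: 59/152 = 0.3882
  k = 2: (59 + 51)/152 = 110/152 = 0.7237
  k = 3: (59 + 51 + 42)/152 = 152/152 = 1

Summary (fraction, with percent):

explained: PC1 0.3882 (38.82%), PC2 0.3355 (33.55%), PC3 0.2763 (27.63%);  cumulative: 0.3882, 0.7237, 1


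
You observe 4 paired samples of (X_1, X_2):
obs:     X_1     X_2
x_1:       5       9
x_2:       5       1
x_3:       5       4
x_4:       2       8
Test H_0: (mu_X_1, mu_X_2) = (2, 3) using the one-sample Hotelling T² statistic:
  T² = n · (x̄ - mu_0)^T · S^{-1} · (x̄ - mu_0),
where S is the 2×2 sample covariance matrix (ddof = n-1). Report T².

Step 1 — sample mean vector:
  mean(X_1) = (5 + 5 + 5 + 2) / 4 = 17/4 = 4.25
  mean(X_2) = (9 + 1 + 4 + 8) / 4 = 22/4 = 5.5
  x̄ = (4.25, 5.5),  deviation x̄ - mu_0 = (4.25, 5.5) - (2, 3) = (2.25, 2.5).

Step 2 — sample covariance matrix, S[i,j] = (1/(n-1)) · Σ_k (x_{k,i} - mean_i) · (x_{k,j} - mean_j), divisor n-1 = 3:
  S[X_1,X_1] = ((0.75)·(0.75) + (0.75)·(0.75) + (0.75)·(0.75) + (-2.25)·(-2.25)) / 3 = 6.75/3 = 2.25
  S[X_1,X_2] = ((0.75)·(3.5) + (0.75)·(-4.5) + (0.75)·(-1.5) + (-2.25)·(2.5)) / 3 = -7.5/3 = -2.5
  S[X_2,X_2] = ((3.5)·(3.5) + (-4.5)·(-4.5) + (-1.5)·(-1.5) + (2.5)·(2.5)) / 3 = 41/3 = 13.6667
  S = [[2.25, -2.5],
 [-2.5, 13.6667]].

Step 3 — invert S. det(S) = 2.25·13.6667 - (-2.5)² = 24.5.
  S^{-1} = (1/det) · [[d, -b], [-b, a]] = [[0.5578, 0.102],
 [0.102, 0.0918]].

Step 4 — quadratic form (x̄ - mu_0)^T · S^{-1} · (x̄ - mu_0):
  S^{-1} · (x̄ - mu_0) = (1.5102, 0.4592),
  (x̄ - mu_0)^T · [...] = (2.25)·(1.5102) + (2.5)·(0.4592) = 4.5459.

Step 5 — scale by n: T² = 4 · 4.5459 = 18.1837.

T² ≈ 18.1837


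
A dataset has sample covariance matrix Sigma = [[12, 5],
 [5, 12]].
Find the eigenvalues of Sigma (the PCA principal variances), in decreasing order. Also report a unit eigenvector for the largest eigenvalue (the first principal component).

Step 1 — characteristic polynomial of 2×2 Sigma:
  det(Sigma - λI) = λ² - trace · λ + det = 0.
  trace = 12 + 12 = 24, det = 12·12 - (5)² = 119.
Step 2 — discriminant:
  Δ = trace² - 4·det = 576 - 476 = 100.
Step 3 — eigenvalues:
  λ = (trace ± √Δ)/2 = (24 ± 10)/2,
  λ_1 = 17,  λ_2 = 7.

Step 4 — unit eigenvector for λ_1: solve (Sigma - λ_1 I)v = 0. First row:
  (12 - 17)·v_x + (5)·v_y = 0, i.e. (-5)·v_x + (5)·v_y = 0,
  so v ∝ (b, λ_1 - a) = (5, 5) = u.
  ||u|| = √((5)² + (5)²) = √(50) ≈ 7.0711,
  v_1 = u/||u|| ≈ (0.7071, 0.7071) (||v_1|| = 1).

λ_1 = 17,  λ_2 = 7;  v_1 ≈ (0.7071, 0.7071)


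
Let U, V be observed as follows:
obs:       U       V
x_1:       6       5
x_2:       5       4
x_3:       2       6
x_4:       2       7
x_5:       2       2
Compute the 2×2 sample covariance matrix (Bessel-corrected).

Step 1 — column means:
  mean(U) = (6 + 5 + 2 + 2 + 2) / 5 = 17/5 = 3.4
  mean(V) = (5 + 4 + 6 + 7 + 2) / 5 = 24/5 = 4.8

Step 2 — sample covariance S[i,j] = (1/(n-1)) · Σ_k (x_{k,i} - mean_i) · (x_{k,j} - mean_j), with n-1 = 4.
  S[U,U] = ((2.6)·(2.6) + (1.6)·(1.6) + (-1.4)·(-1.4) + (-1.4)·(-1.4) + (-1.4)·(-1.4)) / 4 = 15.2/4 = 3.8
  S[U,V] = ((2.6)·(0.2) + (1.6)·(-0.8) + (-1.4)·(1.2) + (-1.4)·(2.2) + (-1.4)·(-2.8)) / 4 = -1.6/4 = -0.4
  S[V,V] = ((0.2)·(0.2) + (-0.8)·(-0.8) + (1.2)·(1.2) + (2.2)·(2.2) + (-2.8)·(-2.8)) / 4 = 14.8/4 = 3.7

S is symmetric (S[j,i] = S[i,j]). Assembling:

S = [[3.8, -0.4],
 [-0.4, 3.7]]


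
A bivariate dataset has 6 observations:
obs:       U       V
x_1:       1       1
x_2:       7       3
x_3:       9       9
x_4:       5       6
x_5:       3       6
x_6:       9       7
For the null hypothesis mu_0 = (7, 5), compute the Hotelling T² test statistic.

Step 1 — sample mean vector:
  mean(U) = (1 + 7 + 9 + 5 + 3 + 9) / 6 = 34/6 = 5.6667
  mean(V) = (1 + 3 + 9 + 6 + 6 + 7) / 6 = 32/6 = 5.3333
  x̄ = (5.6667, 5.3333),  deviation x̄ - mu_0 = (5.6667, 5.3333) - (7, 5) = (-1.3333, 0.3333).

Step 2 — sample covariance matrix, S[i,j] = (1/(n-1)) · Σ_k (x_{k,i} - mean_i) · (x_{k,j} - mean_j), divisor n-1 = 5:
  S[U,U] = ((-4.6667)·(-4.6667) + (1.3333)·(1.3333) + (3.3333)·(3.3333) + (-0.6667)·(-0.6667) + (-2.6667)·(-2.6667) + (3.3333)·(3.3333)) / 5 = 53.3333/5 = 10.6667
  S[U,V] = ((-4.6667)·(-4.3333) + (1.3333)·(-2.3333) + (3.3333)·(3.6667) + (-0.6667)·(0.6667) + (-2.6667)·(0.6667) + (3.3333)·(1.6667)) / 5 = 32.6667/5 = 6.5333
  S[V,V] = ((-4.3333)·(-4.3333) + (-2.3333)·(-2.3333) + (3.6667)·(3.6667) + (0.6667)·(0.6667) + (0.6667)·(0.6667) + (1.6667)·(1.6667)) / 5 = 41.3333/5 = 8.2667
  S = [[10.6667, 6.5333],
 [6.5333, 8.2667]].

Step 3 — invert S. det(S) = 10.6667·8.2667 - (6.5333)² = 45.4933.
  S^{-1} = (1/det) · [[d, -b], [-b, a]] = [[0.1817, -0.1436],
 [-0.1436, 0.2345]].

Step 4 — quadratic form (x̄ - mu_0)^T · S^{-1} · (x̄ - mu_0):
  S^{-1} · (x̄ - mu_0) = (-0.2902, 0.2696),
  (x̄ - mu_0)^T · [...] = (-1.3333)·(-0.2902) + (0.3333)·(0.2696) = 0.4767.

Step 5 — scale by n: T² = 6 · 0.4767 = 2.8605.

T² ≈ 2.8605


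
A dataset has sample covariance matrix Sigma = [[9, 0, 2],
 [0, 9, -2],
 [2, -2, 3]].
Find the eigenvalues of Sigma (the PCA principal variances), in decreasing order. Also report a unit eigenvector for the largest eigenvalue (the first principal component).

Step 1 — characteristic polynomial p(λ) = det(λI - Sigma) = λ³ - tr·λ² + c_1·λ - det, where tr = trace, c_1 = sum of the principal 2×2 minors, det = det(Sigma):
  tr = 9 + 9 + 3 = 21,
  c_1 = (9·9 - (0)²) + (9·3 - (2)²) + (9·3 - (-2)²) = 81 + 23 + 23 = 127,
  det = 9·(9·3 - (-2)²) - (0)·((0)·3 - (-2)·(2)) + (2)·((0)·(-2) - 9·(2)) = 9·(23) - (0)·(4) + (2)·(-18) = 171.
  So p(λ) = λ³ - 21λ² + 127λ - 171.
Step 2 — look for an integer root (rational root theorem: any rational root is an integer divisor of 171). Testing λ = 9:
  p(9) = 729 - 1701 + 1143 - 171 = 0  ✓
  Dividing out (λ - 9): p(λ) = (λ - 9)(λ² - 12λ + 19).
Step 3 — remaining eigenvalues from the quadratic λ² - 12λ + 19 = 0:
  Δ = 12² - 4·19 = 144 - 76 = 68,  λ = (12 ± √68)/2 = (12 ± 8.2462)/2 ≈ 10.1231 or 1.8769.
  Sorted: λ_1 = 10.1231,  λ_2 = 9,  λ_3 = 1.8769  (check: sum = 21 = tr ✓).

Step 4 — unit eigenvector for λ_1 ≈ 10.1231: v spans the null space of (Sigma - λ_1 I), whose rows are
  r_1 = (-1.1231, 0, 2),  r_2 = (0, -1.1231, -2),  r_3 = (2, -2, -7.1231).
  v is orthogonal to every row, so take v ∝ r_1 × r_2 = ((0)·(-2) - (2)·(-1.1231), (2)·(0) - (-1.1231)·(-2), (-1.1231)·(-1.1231) - (0)·(0)) ≈ (2.2462, -2.2462, 1.2614).
  Let u = (2.2462, -2.2462, 1.2614).
  ||u|| = √((2.2462)² + (-2.2462)² + (1.2614)²) = √(11.682) ≈ 3.4179,  v_1 = u/||u|| ≈ (0.6572, -0.6572, 0.369) (||v_1|| = 1).

λ_1 = 10.1231,  λ_2 = 9,  λ_3 = 1.8769;  v_1 ≈ (0.6572, -0.6572, 0.369)


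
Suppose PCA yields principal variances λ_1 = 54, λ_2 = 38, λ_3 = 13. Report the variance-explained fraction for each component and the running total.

Step 1 — total variance = trace(Sigma) = Σ λ_i = 54 + 38 + 13 = 105.

Step 2 — fraction explained by component i = λ_i / Σ λ:
  PC1: 54/105 = 0.5143
  PC2: 38/105 = 0.3619
  PC3: 13/105 = 0.1238

Step 3 — cumulative fraction after k components = (λ_1 + ... + λ_k) / Σ λ:
  k = 1: 54/105 = 0.5143
  k = 2: (54 + 38)/105 = 92/105 = 0.8762
  k = 3: (54 + 38 + 13)/105 = 105/105 = 1

Summary (fraction, with percent):

explained: PC1 0.5143 (51.43%), PC2 0.3619 (36.19%), PC3 0.1238 (12.38%);  cumulative: 0.5143, 0.8762, 1


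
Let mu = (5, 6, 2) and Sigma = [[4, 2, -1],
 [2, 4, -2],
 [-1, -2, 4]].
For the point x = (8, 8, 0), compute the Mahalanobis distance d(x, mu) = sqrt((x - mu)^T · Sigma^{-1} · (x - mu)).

Step 1 — centre the observation: (x - mu) = (3, 2, -2).

Step 2 — invert Sigma (cofactor / det for 3×3, or solve directly):
  Sigma^{-1} = [[0.3333, -0.1667, 0],
 [-0.1667, 0.4167, 0.1667],
 [0, 0.1667, 0.3333]].

Step 3 — form the quadratic (x - mu)^T · Sigma^{-1} · (x - mu):
  Sigma^{-1} · (x - mu) = (0.6667, 0, -0.3333).
  (x - mu)^T · [Sigma^{-1} · (x - mu)] = (3)·(0.6667) + (2)·(0) + (-2)·(-0.3333) = 2.6667.

Step 4 — take square root: d = √(2.6667) ≈ 1.633.

d(x, mu) = √(2.6667) ≈ 1.633


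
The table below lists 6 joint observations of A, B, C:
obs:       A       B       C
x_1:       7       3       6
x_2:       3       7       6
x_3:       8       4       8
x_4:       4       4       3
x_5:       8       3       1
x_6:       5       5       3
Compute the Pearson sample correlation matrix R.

Step 1 — column means:
  mean(A) = (7 + 3 + 8 + 4 + 8 + 5) / 6 = 35/6 = 5.8333
  mean(B) = (3 + 7 + 4 + 4 + 3 + 5) / 6 = 26/6 = 4.3333
  mean(C) = (6 + 6 + 8 + 3 + 1 + 3) / 6 = 27/6 = 4.5

Step 2 — sample variances and covariances s[i,j] = (1/(n-1)) · Σ_k (x_{k,i} - mean_i) · (x_{k,j} - mean_j), with n-1 = 5:
  s[A,A] = ((1.1667)·(1.1667) + (-2.8333)·(-2.8333) + (2.1667)·(2.1667) + (-1.8333)·(-1.8333) + (2.1667)·(2.1667) + (-0.8333)·(-0.8333)) / 5 = 22.8333/5 = 4.5667
  s[A,B] = ((1.1667)·(-1.3333) + (-2.8333)·(2.6667) + (2.1667)·(-0.3333) + (-1.8333)·(-0.3333) + (2.1667)·(-1.3333) + (-0.8333)·(0.6667)) / 5 = -12.6667/5 = -2.5333
  s[A,C] = ((1.1667)·(1.5) + (-2.8333)·(1.5) + (2.1667)·(3.5) + (-1.8333)·(-1.5) + (2.1667)·(-3.5) + (-0.8333)·(-1.5)) / 5 = 1.5/5 = 0.3
  s[B,B] = ((-1.3333)·(-1.3333) + (2.6667)·(2.6667) + (-0.3333)·(-0.3333) + (-0.3333)·(-0.3333) + (-1.3333)·(-1.3333) + (0.6667)·(0.6667)) / 5 = 11.3333/5 = 2.2667
  s[B,C] = ((-1.3333)·(1.5) + (2.6667)·(1.5) + (-0.3333)·(3.5) + (-0.3333)·(-1.5) + (-1.3333)·(-3.5) + (0.6667)·(-1.5)) / 5 = 5/5 = 1
  s[C,C] = ((1.5)·(1.5) + (1.5)·(1.5) + (3.5)·(3.5) + (-1.5)·(-1.5) + (-3.5)·(-3.5) + (-1.5)·(-1.5)) / 5 = 33.5/5 = 6.7
  Sample standard deviations s_i = √(s[i,i]):
  s(A) = √(4.5667) = 2.137
  s(B) = √(2.2667) = 1.5055
  s(C) = √(6.7) = 2.5884

Step 3 — r_{ij} = s_{ij} / (s_i · s_j):
  r[A,A] = 1 (diagonal).
  r[A,B] = -2.5333 / (2.137 · 1.5055) = -2.5333 / 3.2173 = -0.7874
  r[A,C] = 0.3 / (2.137 · 2.5884) = 0.3 / 5.5314 = 0.0542
  r[B,B] = 1 (diagonal).
  r[B,C] = 1 / (1.5055 · 2.5884) = 1 / 3.897 = 0.2566
  r[C,C] = 1 (diagonal).

R is symmetric with unit diagonal. Assembling:

R = [[1, -0.7874, 0.0542],
 [-0.7874, 1, 0.2566],
 [0.0542, 0.2566, 1]]


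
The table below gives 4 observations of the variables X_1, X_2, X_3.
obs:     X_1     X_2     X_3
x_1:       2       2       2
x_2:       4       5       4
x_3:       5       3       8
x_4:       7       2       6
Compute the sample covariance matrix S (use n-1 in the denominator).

Step 1 — column means:
  mean(X_1) = (2 + 4 + 5 + 7) / 4 = 18/4 = 4.5
  mean(X_2) = (2 + 5 + 3 + 2) / 4 = 12/4 = 3
  mean(X_3) = (2 + 4 + 8 + 6) / 4 = 20/4 = 5

Step 2 — sample covariance S[i,j] = (1/(n-1)) · Σ_k (x_{k,i} - mean_i) · (x_{k,j} - mean_j), with n-1 = 3.
  S[X_1,X_1] = ((-2.5)·(-2.5) + (-0.5)·(-0.5) + (0.5)·(0.5) + (2.5)·(2.5)) / 3 = 13/3 = 4.3333
  S[X_1,X_2] = ((-2.5)·(-1) + (-0.5)·(2) + (0.5)·(0) + (2.5)·(-1)) / 3 = -1/3 = -0.3333
  S[X_1,X_3] = ((-2.5)·(-3) + (-0.5)·(-1) + (0.5)·(3) + (2.5)·(1)) / 3 = 12/3 = 4
  S[X_2,X_2] = ((-1)·(-1) + (2)·(2) + (0)·(0) + (-1)·(-1)) / 3 = 6/3 = 2
  S[X_2,X_3] = ((-1)·(-3) + (2)·(-1) + (0)·(3) + (-1)·(1)) / 3 = 0/3 = 0
  S[X_3,X_3] = ((-3)·(-3) + (-1)·(-1) + (3)·(3) + (1)·(1)) / 3 = 20/3 = 6.6667

S is symmetric (S[j,i] = S[i,j]). Assembling:

S = [[4.3333, -0.3333, 4],
 [-0.3333, 2, 0],
 [4, 0, 6.6667]]


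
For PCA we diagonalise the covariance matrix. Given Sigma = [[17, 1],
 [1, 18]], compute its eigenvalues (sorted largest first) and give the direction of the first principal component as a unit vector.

Step 1 — characteristic polynomial of 2×2 Sigma:
  det(Sigma - λI) = λ² - trace · λ + det = 0.
  trace = 17 + 18 = 35, det = 17·18 - (1)² = 305.
Step 2 — discriminant:
  Δ = trace² - 4·det = 1225 - 1220 = 5.
Step 3 — eigenvalues:
  λ = (trace ± √Δ)/2 = (35 ± 2.2361)/2,
  λ_1 = 18.618,  λ_2 = 16.382.

Step 4 — unit eigenvector for λ_1: solve (Sigma - λ_1 I)v = 0. First row:
  (17 - 18.618)·v_x + (1)·v_y = 0, i.e. (-1.618)·v_x + (1)·v_y = 0,
  so v ∝ (b, λ_1 - a) = (1, 1.618) = u.
  ||u|| = √((1)² + (1.618)²) = √(3.618) ≈ 1.9021,
  v_1 = u/||u|| ≈ (0.5257, 0.8507) (||v_1|| = 1).

λ_1 = 18.618,  λ_2 = 16.382;  v_1 ≈ (0.5257, 0.8507)


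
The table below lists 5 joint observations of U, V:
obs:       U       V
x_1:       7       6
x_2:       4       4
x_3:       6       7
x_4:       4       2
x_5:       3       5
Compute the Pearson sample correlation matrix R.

Step 1 — column means:
  mean(U) = (7 + 4 + 6 + 4 + 3) / 5 = 24/5 = 4.8
  mean(V) = (6 + 4 + 7 + 2 + 5) / 5 = 24/5 = 4.8

Step 2 — sample variances and covariances s[i,j] = (1/(n-1)) · Σ_k (x_{k,i} - mean_i) · (x_{k,j} - mean_j), with n-1 = 4:
  s[U,U] = ((2.2)·(2.2) + (-0.8)·(-0.8) + (1.2)·(1.2) + (-0.8)·(-0.8) + (-1.8)·(-1.8)) / 4 = 10.8/4 = 2.7
  s[U,V] = ((2.2)·(1.2) + (-0.8)·(-0.8) + (1.2)·(2.2) + (-0.8)·(-2.8) + (-1.8)·(0.2)) / 4 = 7.8/4 = 1.95
  s[V,V] = ((1.2)·(1.2) + (-0.8)·(-0.8) + (2.2)·(2.2) + (-2.8)·(-2.8) + (0.2)·(0.2)) / 4 = 14.8/4 = 3.7
  Sample standard deviations s_i = √(s[i,i]):
  s(U) = √(2.7) = 1.6432
  s(V) = √(3.7) = 1.9235

Step 3 — r_{ij} = s_{ij} / (s_i · s_j):
  r[U,U] = 1 (diagonal).
  r[U,V] = 1.95 / (1.6432 · 1.9235) = 1.95 / 3.1607 = 0.617
  r[V,V] = 1 (diagonal).

R is symmetric with unit diagonal. Assembling:

R = [[1, 0.617],
 [0.617, 1]]


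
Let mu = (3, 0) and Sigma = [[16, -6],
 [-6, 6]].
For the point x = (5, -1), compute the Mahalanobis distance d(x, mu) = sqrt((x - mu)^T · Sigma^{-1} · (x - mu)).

Step 1 — centre the observation: (x - mu) = (2, -1).

Step 2 — invert Sigma. det(Sigma) = 16·6 - (-6)² = 60.
  Sigma^{-1} = (1/det) · [[d, -b], [-b, a]] = [[0.1, 0.1],
 [0.1, 0.2667]].

Step 3 — form the quadratic (x - mu)^T · Sigma^{-1} · (x - mu):
  Sigma^{-1} · (x - mu) = (0.1, -0.0667).
  (x - mu)^T · [Sigma^{-1} · (x - mu)] = (2)·(0.1) + (-1)·(-0.0667) = 0.2667.

Step 4 — take square root: d = √(0.2667) ≈ 0.5164.

d(x, mu) = √(0.2667) ≈ 0.5164


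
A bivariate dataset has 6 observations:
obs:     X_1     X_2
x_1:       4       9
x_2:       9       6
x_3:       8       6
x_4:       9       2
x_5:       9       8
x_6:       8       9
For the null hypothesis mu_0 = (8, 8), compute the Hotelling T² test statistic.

Step 1 — sample mean vector:
  mean(X_1) = (4 + 9 + 8 + 9 + 9 + 8) / 6 = 47/6 = 7.8333
  mean(X_2) = (9 + 6 + 6 + 2 + 8 + 9) / 6 = 40/6 = 6.6667
  x̄ = (7.8333, 6.6667),  deviation x̄ - mu_0 = (7.8333, 6.6667) - (8, 8) = (-0.1667, -1.3333).

Step 2 — sample covariance matrix, S[i,j] = (1/(n-1)) · Σ_k (x_{k,i} - mean_i) · (x_{k,j} - mean_j), divisor n-1 = 5:
  S[X_1,X_1] = ((-3.8333)·(-3.8333) + (1.1667)·(1.1667) + (0.1667)·(0.1667) + (1.1667)·(1.1667) + (1.1667)·(1.1667) + (0.1667)·(0.1667)) / 5 = 18.8333/5 = 3.7667
  S[X_1,X_2] = ((-3.8333)·(2.3333) + (1.1667)·(-0.6667) + (0.1667)·(-0.6667) + (1.1667)·(-4.6667) + (1.1667)·(1.3333) + (0.1667)·(2.3333)) / 5 = -13.3333/5 = -2.6667
  S[X_2,X_2] = ((2.3333)·(2.3333) + (-0.6667)·(-0.6667) + (-0.6667)·(-0.6667) + (-4.6667)·(-4.6667) + (1.3333)·(1.3333) + (2.3333)·(2.3333)) / 5 = 35.3333/5 = 7.0667
  S = [[3.7667, -2.6667],
 [-2.6667, 7.0667]].

Step 3 — invert S. det(S) = 3.7667·7.0667 - (-2.6667)² = 19.5067.
  S^{-1} = (1/det) · [[d, -b], [-b, a]] = [[0.3623, 0.1367],
 [0.1367, 0.1931]].

Step 4 — quadratic form (x̄ - mu_0)^T · S^{-1} · (x̄ - mu_0):
  S^{-1} · (x̄ - mu_0) = (-0.2427, -0.2802),
  (x̄ - mu_0)^T · [...] = (-0.1667)·(-0.2427) + (-1.3333)·(-0.2802) = 0.4141.

Step 5 — scale by n: T² = 6 · 0.4141 = 2.4846.

T² ≈ 2.4846
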